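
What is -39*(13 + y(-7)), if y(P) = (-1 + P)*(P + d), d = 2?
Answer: -2067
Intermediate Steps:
y(P) = (-1 + P)*(2 + P) (y(P) = (-1 + P)*(P + 2) = (-1 + P)*(2 + P))
-39*(13 + y(-7)) = -39*(13 + (-2 - 7 + (-7)**2)) = -39*(13 + (-2 - 7 + 49)) = -39*(13 + 40) = -39*53 = -2067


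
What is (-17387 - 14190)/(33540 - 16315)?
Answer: -2429/1325 ≈ -1.8332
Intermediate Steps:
(-17387 - 14190)/(33540 - 16315) = -31577/17225 = -31577*1/17225 = -2429/1325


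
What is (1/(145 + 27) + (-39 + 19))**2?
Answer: 11826721/29584 ≈ 399.77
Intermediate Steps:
(1/(145 + 27) + (-39 + 19))**2 = (1/172 - 20)**2 = (-3439/172)**2 = 11826721/29584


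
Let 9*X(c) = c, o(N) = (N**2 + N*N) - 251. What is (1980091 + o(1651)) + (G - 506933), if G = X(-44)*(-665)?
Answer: 62349841/9 ≈ 6.9278e+6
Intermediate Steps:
o(N) = -251 + 2*N**2 (o(N) = (N**2 + N**2) - 251 = 2*N**2 - 251 = -251 + 2*N**2)
X(c) = c/9
G = 29260/9 (G = ((1/9)*(-44))*(-665) = -44/9*(-665) = 29260/9 ≈ 3251.1)
(1980091 + o(1651)) + (G - 506933) = (1980091 + (-251 + 2*1651**2)) + (29260/9 - 506933) = (1980091 + (-251 + 2*2725801)) - 4533137/9 = (1980091 + (-251 + 5451602)) - 4533137/9 = (1980091 + 5451351) - 4533137/9 = 7431442 - 4533137/9 = 62349841/9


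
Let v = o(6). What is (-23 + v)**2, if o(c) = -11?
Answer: 1156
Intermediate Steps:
v = -11
(-23 + v)**2 = (-23 - 11)**2 = (-34)**2 = 1156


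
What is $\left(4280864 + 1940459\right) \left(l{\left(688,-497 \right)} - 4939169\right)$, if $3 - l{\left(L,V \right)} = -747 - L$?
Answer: $-30719219438113$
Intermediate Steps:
$l{\left(L,V \right)} = 750 + L$ ($l{\left(L,V \right)} = 3 - \left(-747 - L\right) = 3 + \left(747 + L\right) = 750 + L$)
$\left(4280864 + 1940459\right) \left(l{\left(688,-497 \right)} - 4939169\right) = \left(4280864 + 1940459\right) \left(\left(750 + 688\right) - 4939169\right) = 6221323 \left(1438 - 4939169\right) = 6221323 \left(-4937731\right) = -30719219438113$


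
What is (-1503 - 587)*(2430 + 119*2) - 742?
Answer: -5576862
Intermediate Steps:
(-1503 - 587)*(2430 + 119*2) - 742 = -2090*(2430 + 238) - 742 = -2090*2668 - 742 = -5576120 - 742 = -5576862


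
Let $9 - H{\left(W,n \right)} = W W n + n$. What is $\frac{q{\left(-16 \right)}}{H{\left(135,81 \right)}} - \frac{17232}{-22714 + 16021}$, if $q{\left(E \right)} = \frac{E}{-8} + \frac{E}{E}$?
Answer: $\frac{2826614425}{1097872869} \approx 2.5746$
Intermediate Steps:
$H{\left(W,n \right)} = 9 - n - n W^{2}$ ($H{\left(W,n \right)} = 9 - \left(W W n + n\right) = 9 - \left(W^{2} n + n\right) = 9 - \left(n W^{2} + n\right) = 9 - \left(n + n W^{2}\right) = 9 - n - n W^{2}$)
$q{\left(E \right)} = 1 - \frac{E}{8}$ ($q{\left(E \right)} = E \left(- \frac{1}{8}\right) + 1 = - \frac{E}{8} + 1 = 1 - \frac{E}{8}$)
$\frac{q{\left(-16 \right)}}{H{\left(135,81 \right)}} - \frac{17232}{-22714 + 16021} = \frac{1 - -2}{9 - 81 - 81 \cdot 135^{2}} - \frac{17232}{-22714 + 16021} = \frac{1 + 2}{9 - 81 - 81 \cdot 18225} - \frac{17232}{-6693} = \frac{3}{9 - 81 - 1476225} - - \frac{5744}{2231} = \frac{3}{-1476297} + \frac{5744}{2231} = 3 \left(- \frac{1}{1476297}\right) + \frac{5744}{2231} = - \frac{1}{492099} + \frac{5744}{2231} = \frac{2826614425}{1097872869}$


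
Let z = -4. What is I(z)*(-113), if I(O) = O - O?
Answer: 0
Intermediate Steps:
I(O) = 0
I(z)*(-113) = 0*(-113) = 0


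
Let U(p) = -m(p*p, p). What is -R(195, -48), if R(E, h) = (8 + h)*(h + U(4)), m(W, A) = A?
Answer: -2080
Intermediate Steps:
U(p) = -p
R(E, h) = (-4 + h)*(8 + h) (R(E, h) = (8 + h)*(h - 1*4) = (8 + h)*(h - 4) = (8 + h)*(-4 + h) = (-4 + h)*(8 + h))
-R(195, -48) = -(-32 + (-48)**2 + 4*(-48)) = -(-32 + 2304 - 192) = -1*2080 = -2080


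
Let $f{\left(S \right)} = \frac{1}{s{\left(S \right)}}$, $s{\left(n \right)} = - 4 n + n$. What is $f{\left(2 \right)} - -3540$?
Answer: $\frac{21239}{6} \approx 3539.8$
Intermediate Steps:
$s{\left(n \right)} = - 3 n$
$f{\left(S \right)} = - \frac{1}{3 S}$ ($f{\left(S \right)} = \frac{1}{\left(-3\right) S} = - \frac{1}{3 S}$)
$f{\left(2 \right)} - -3540 = - \frac{1}{3 \cdot 2} - -3540 = \left(- \frac{1}{3}\right) \frac{1}{2} + 3540 = - \frac{1}{6} + 3540 = \frac{21239}{6}$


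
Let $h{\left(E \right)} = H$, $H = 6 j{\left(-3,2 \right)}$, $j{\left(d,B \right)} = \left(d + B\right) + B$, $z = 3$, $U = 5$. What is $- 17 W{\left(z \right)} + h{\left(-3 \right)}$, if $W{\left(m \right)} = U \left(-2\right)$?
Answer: $176$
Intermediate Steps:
$j{\left(d,B \right)} = d + 2 B$ ($j{\left(d,B \right)} = \left(B + d\right) + B = d + 2 B$)
$H = 6$ ($H = 6 \left(-3 + 2 \cdot 2\right) = 6 \left(-3 + 4\right) = 6 \cdot 1 = 6$)
$W{\left(m \right)} = -10$ ($W{\left(m \right)} = 5 \left(-2\right) = -10$)
$h{\left(E \right)} = 6$
$- 17 W{\left(z \right)} + h{\left(-3 \right)} = \left(-17\right) \left(-10\right) + 6 = 170 + 6 = 176$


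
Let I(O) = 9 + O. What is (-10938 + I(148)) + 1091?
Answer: -9690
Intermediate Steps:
(-10938 + I(148)) + 1091 = (-10938 + (9 + 148)) + 1091 = (-10938 + 157) + 1091 = -10781 + 1091 = -9690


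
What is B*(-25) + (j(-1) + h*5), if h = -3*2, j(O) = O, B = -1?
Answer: -6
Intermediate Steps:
h = -6
B*(-25) + (j(-1) + h*5) = -1*(-25) + (-1 - 6*5) = 25 + (-1 - 30) = 25 - 31 = -6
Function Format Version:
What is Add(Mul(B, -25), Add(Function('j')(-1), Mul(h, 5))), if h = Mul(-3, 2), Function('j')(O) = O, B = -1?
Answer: -6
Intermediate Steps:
h = -6
Add(Mul(B, -25), Add(Function('j')(-1), Mul(h, 5))) = Add(Mul(-1, -25), Add(-1, Mul(-6, 5))) = Add(25, Add(-1, -30)) = Add(25, -31) = -6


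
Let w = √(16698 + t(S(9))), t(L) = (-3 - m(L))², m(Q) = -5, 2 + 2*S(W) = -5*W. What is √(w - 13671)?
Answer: √(-13671 + √16702) ≈ 116.37*I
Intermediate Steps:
S(W) = -1 - 5*W/2 (S(W) = -1 + (-5*W)/2 = -1 - 5*W/2)
t(L) = 4 (t(L) = (-3 - 1*(-5))² = (-3 + 5)² = 2² = 4)
w = √16702 (w = √(16698 + 4) = √16702 ≈ 129.24)
√(w - 13671) = √(√16702 - 13671) = √(-13671 + √16702)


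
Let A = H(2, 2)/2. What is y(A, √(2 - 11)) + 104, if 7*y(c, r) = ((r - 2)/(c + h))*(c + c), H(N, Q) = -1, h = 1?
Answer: 732/7 - 6*I/7 ≈ 104.57 - 0.85714*I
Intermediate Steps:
A = -½ (A = -1/2 = -1*½ = -½ ≈ -0.50000)
y(c, r) = 2*c*(-2 + r)/(7*(1 + c)) (y(c, r) = (((r - 2)/(c + 1))*(c + c))/7 = (((-2 + r)/(1 + c))*(2*c))/7 = (2*c*(-2 + r)/(1 + c))/7 = 2*c*(-2 + r)/(7*(1 + c)))
y(A, √(2 - 11)) + 104 = (2/7)*(-½)*(-2 + √(2 - 11))/(1 - ½) + 104 = (2/7)*(-½)*(-2 + √(-9))/(½) + 104 = (2/7)*(-½)*2*(-2 + 3*I) + 104 = (4/7 - 6*I/7) + 104 = 732/7 - 6*I/7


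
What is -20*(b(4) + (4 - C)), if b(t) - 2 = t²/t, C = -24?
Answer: -680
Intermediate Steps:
b(t) = 2 + t (b(t) = 2 + t²/t = 2 + t)
-20*(b(4) + (4 - C)) = -20*((2 + 4) + (4 - 1*(-24))) = -20*(6 + (4 + 24)) = -20*(6 + 28) = -20*34 = -680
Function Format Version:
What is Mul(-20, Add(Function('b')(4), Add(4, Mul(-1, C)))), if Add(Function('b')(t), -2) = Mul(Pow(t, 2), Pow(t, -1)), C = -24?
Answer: -680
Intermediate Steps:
Function('b')(t) = Add(2, t) (Function('b')(t) = Add(2, Mul(Pow(t, 2), Pow(t, -1))) = Add(2, t))
Mul(-20, Add(Function('b')(4), Add(4, Mul(-1, C)))) = Mul(-20, Add(Add(2, 4), Add(4, Mul(-1, -24)))) = Mul(-20, Add(6, Add(4, 24))) = Mul(-20, Add(6, 28)) = Mul(-20, 34) = -680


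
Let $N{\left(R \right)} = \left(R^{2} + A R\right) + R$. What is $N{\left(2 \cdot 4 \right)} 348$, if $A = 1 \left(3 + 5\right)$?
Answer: $47328$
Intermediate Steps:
$A = 8$ ($A = 1 \cdot 8 = 8$)
$N{\left(R \right)} = R^{2} + 9 R$ ($N{\left(R \right)} = \left(R^{2} + 8 R\right) + R = R^{2} + 9 R$)
$N{\left(2 \cdot 4 \right)} 348 = 2 \cdot 4 \left(9 + 2 \cdot 4\right) 348 = 8 \left(9 + 8\right) 348 = 8 \cdot 17 \cdot 348 = 136 \cdot 348 = 47328$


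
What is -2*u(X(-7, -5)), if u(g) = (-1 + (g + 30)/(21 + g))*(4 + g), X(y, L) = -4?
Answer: 0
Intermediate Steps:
u(g) = (-1 + (30 + g)/(21 + g))*(4 + g)
-2*u(X(-7, -5)) = -18*(4 - 4)/(21 - 4) = -18*0/17 = -2*0 = 0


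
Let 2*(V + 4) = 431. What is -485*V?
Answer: -205155/2 ≈ -1.0258e+5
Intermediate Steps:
V = 423/2 (V = -4 + (½)*431 = -4 + 431/2 = 423/2 ≈ 211.50)
-485*V = -485*423/2 = -205155/2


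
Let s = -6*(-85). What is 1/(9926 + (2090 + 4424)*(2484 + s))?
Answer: 1/19512842 ≈ 5.1248e-8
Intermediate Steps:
s = 510
1/(9926 + (2090 + 4424)*(2484 + s)) = 1/(9926 + (2090 + 4424)*(2484 + 510)) = 1/(9926 + 6514*2994) = 1/(9926 + 19502916) = 1/19512842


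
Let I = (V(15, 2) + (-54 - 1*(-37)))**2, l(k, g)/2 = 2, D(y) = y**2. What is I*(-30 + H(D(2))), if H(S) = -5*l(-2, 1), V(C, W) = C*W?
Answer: -8450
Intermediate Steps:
l(k, g) = 4 (l(k, g) = 2*2 = 4)
H(S) = -20 (H(S) = -5*4 = -20)
I = 169 (I = (15*2 + (-54 - 1*(-37)))**2 = (30 + (-54 + 37))**2 = (30 - 17)**2 = 13**2 = 169)
I*(-30 + H(D(2))) = 169*(-30 - 20) = 169*(-50) = -8450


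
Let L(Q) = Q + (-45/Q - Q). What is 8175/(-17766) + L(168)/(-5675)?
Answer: -12370231/26885880 ≈ -0.46010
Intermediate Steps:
L(Q) = -45/Q (L(Q) = Q + (-Q - 45/Q) = -45/Q)
8175/(-17766) + L(168)/(-5675) = 8175/(-17766) - 45/168/(-5675) = 8175*(-1/17766) - 45*1/168*(-1/5675) = -2725/5922 - 15/56*(-1/5675) = -2725/5922 + 3/63560 = -12370231/26885880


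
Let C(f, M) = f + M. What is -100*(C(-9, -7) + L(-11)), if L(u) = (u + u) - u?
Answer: 2700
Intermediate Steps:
C(f, M) = M + f
L(u) = u (L(u) = 2*u - u = u)
-100*(C(-9, -7) + L(-11)) = -100*((-7 - 9) - 11) = -100*(-16 - 11) = -100*(-27) = 2700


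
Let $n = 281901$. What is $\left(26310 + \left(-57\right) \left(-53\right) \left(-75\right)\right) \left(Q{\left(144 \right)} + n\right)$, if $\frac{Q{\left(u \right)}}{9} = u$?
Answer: $-56714447205$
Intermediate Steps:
$Q{\left(u \right)} = 9 u$
$\left(26310 + \left(-57\right) \left(-53\right) \left(-75\right)\right) \left(Q{\left(144 \right)} + n\right) = \left(26310 + \left(-57\right) \left(-53\right) \left(-75\right)\right) \left(9 \cdot 144 + 281901\right) = \left(26310 + 3021 \left(-75\right)\right) \left(1296 + 281901\right) = \left(26310 - 226575\right) 283197 = \left(-200265\right) 283197 = -56714447205$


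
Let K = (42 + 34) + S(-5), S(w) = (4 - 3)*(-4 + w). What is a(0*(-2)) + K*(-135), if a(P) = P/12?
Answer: -9045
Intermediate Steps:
S(w) = -4 + w (S(w) = 1*(-4 + w) = -4 + w)
a(P) = P/12 (a(P) = P*(1/12) = P/12)
K = 67 (K = (42 + 34) + (-4 - 5) = 76 - 9 = 67)
a(0*(-2)) + K*(-135) = (0*(-2))/12 + 67*(-135) = (1/12)*0 - 9045 = 0 - 9045 = -9045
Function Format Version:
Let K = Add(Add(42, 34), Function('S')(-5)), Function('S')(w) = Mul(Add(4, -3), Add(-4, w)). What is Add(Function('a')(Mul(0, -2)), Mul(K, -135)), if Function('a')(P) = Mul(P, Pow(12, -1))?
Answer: -9045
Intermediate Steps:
Function('S')(w) = Add(-4, w) (Function('S')(w) = Mul(1, Add(-4, w)) = Add(-4, w))
Function('a')(P) = Mul(Rational(1, 12), P) (Function('a')(P) = Mul(P, Rational(1, 12)) = Mul(Rational(1, 12), P))
K = 67 (K = Add(Add(42, 34), Add(-4, -5)) = Add(76, -9) = 67)
Add(Function('a')(Mul(0, -2)), Mul(K, -135)) = Add(Mul(Rational(1, 12), Mul(0, -2)), Mul(67, -135)) = Add(Mul(Rational(1, 12), 0), -9045) = Add(0, -9045) = -9045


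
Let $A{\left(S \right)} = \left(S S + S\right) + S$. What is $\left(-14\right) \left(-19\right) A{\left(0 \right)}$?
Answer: $0$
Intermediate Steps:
$A{\left(S \right)} = S^{2} + 2 S$ ($A{\left(S \right)} = \left(S^{2} + S\right) + S = \left(S + S^{2}\right) + S = S^{2} + 2 S$)
$\left(-14\right) \left(-19\right) A{\left(0 \right)} = \left(-14\right) \left(-19\right) 0 \left(2 + 0\right) = 266 \cdot 0 \cdot 2 = 266 \cdot 0 = 0$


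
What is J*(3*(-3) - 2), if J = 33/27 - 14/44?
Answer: -179/18 ≈ -9.9444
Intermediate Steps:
J = 179/198 (J = 33*(1/27) - 14*1/44 = 11/9 - 7/22 = 179/198 ≈ 0.90404)
J*(3*(-3) - 2) = 179*(3*(-3) - 2)/198 = 179*(-9 - 2)/198 = (179/198)*(-11) = -179/18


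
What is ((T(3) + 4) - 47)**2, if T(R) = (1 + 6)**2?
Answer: 36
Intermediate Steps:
T(R) = 49 (T(R) = 7**2 = 49)
((T(3) + 4) - 47)**2 = ((49 + 4) - 47)**2 = (53 - 47)**2 = 6**2 = 36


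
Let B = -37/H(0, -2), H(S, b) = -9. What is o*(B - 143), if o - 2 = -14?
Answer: 5000/3 ≈ 1666.7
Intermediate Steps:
o = -12 (o = 2 - 14 = -12)
B = 37/9 (B = -37/(-9) = -37*(-1/9) = 37/9 ≈ 4.1111)
o*(B - 143) = -12*(37/9 - 143) = -12*(-1250/9) = 5000/3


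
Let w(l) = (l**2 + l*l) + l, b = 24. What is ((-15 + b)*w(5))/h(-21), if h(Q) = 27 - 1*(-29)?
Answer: 495/56 ≈ 8.8393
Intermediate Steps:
h(Q) = 56 (h(Q) = 27 + 29 = 56)
w(l) = l + 2*l**2 (w(l) = (l**2 + l**2) + l = 2*l**2 + l = l + 2*l**2)
((-15 + b)*w(5))/h(-21) = ((-15 + 24)*(5*(1 + 2*5)))/56 = (9*(5*(1 + 10)))*(1/56) = (9*(5*11))*(1/56) = (9*55)*(1/56) = 495*(1/56) = 495/56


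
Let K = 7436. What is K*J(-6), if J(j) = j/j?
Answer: 7436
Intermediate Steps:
J(j) = 1
K*J(-6) = 7436*1 = 7436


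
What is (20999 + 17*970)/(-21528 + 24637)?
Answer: 37489/3109 ≈ 12.058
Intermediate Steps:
(20999 + 17*970)/(-21528 + 24637) = (20999 + 16490)/3109 = 37489*(1/3109) = 37489/3109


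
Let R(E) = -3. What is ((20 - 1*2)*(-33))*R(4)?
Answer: 1782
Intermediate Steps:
((20 - 1*2)*(-33))*R(4) = ((20 - 1*2)*(-33))*(-3) = ((20 - 2)*(-33))*(-3) = (18*(-33))*(-3) = -594*(-3) = 1782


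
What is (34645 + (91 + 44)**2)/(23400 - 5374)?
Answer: 26435/9013 ≈ 2.9330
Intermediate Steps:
(34645 + (91 + 44)**2)/(23400 - 5374) = (34645 + 135**2)/18026 = (34645 + 18225)*(1/18026) = 52870*(1/18026) = 26435/9013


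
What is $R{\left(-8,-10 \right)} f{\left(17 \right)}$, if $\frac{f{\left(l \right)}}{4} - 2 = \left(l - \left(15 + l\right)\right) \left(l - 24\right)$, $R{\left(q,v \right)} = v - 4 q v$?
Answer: $-141240$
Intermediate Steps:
$R{\left(q,v \right)} = v - 4 q v$
$f{\left(l \right)} = 1448 - 60 l$ ($f{\left(l \right)} = 8 + 4 \left(l - \left(15 + l\right)\right) \left(l - 24\right) = 8 + 4 \left(- 15 \left(-24 + l\right)\right) = 8 + 4 \left(360 - 15 l\right) = 8 - \left(-1440 + 60 l\right) = 1448 - 60 l$)
$R{\left(-8,-10 \right)} f{\left(17 \right)} = - 10 \left(1 - -32\right) \left(1448 - 1020\right) = - 10 \left(1 + 32\right) \left(1448 - 1020\right) = \left(-10\right) 33 \cdot 428 = \left(-330\right) 428 = -141240$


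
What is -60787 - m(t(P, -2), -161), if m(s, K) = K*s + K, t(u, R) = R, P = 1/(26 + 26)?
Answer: -60948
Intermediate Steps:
P = 1/52 ≈ 0.019231
m(s, K) = K + K*s
-60787 - m(t(P, -2), -161) = -60787 - (-161)*(1 - 2) = -60787 - (-161)*(-1) = -60787 - 1*161 = -60787 - 161 = -60948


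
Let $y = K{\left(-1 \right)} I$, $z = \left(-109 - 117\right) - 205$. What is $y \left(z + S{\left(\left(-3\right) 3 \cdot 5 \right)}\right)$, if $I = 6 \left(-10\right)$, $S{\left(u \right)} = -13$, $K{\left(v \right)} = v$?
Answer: $-26640$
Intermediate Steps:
$I = -60$
$z = -431$ ($z = -226 - 205 = -431$)
$y = 60$ ($y = \left(-1\right) \left(-60\right) = 60$)
$y \left(z + S{\left(\left(-3\right) 3 \cdot 5 \right)}\right) = 60 \left(-431 - 13\right) = 60 \left(-444\right) = -26640$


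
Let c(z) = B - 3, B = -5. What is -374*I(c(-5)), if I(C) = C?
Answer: 2992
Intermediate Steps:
c(z) = -8 (c(z) = -5 - 3 = -8)
-374*I(c(-5)) = -374*(-8) = 2992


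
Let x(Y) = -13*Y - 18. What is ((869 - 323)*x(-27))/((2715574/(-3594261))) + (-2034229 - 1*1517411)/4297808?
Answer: -175539559983194859/729438478862 ≈ -2.4065e+5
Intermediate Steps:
x(Y) = -18 - 13*Y
((869 - 323)*x(-27))/((2715574/(-3594261))) + (-2034229 - 1*1517411)/4297808 = ((869 - 323)*(-18 - 13*(-27)))/((2715574/(-3594261))) + (-2034229 - 1*1517411)/4297808 = (546*(-18 + 351))/((2715574*(-1/3594261))) + (-2034229 - 1517411)*(1/4297808) = (546*333)/(-2715574/3594261) - 3551640*1/4297808 = 181818*(-3594261/2715574) - 443955/537226 = -326750673249/1357787 - 443955/537226 = -175539559983194859/729438478862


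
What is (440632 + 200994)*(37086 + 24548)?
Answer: 39545976884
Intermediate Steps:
(440632 + 200994)*(37086 + 24548) = 641626*61634 = 39545976884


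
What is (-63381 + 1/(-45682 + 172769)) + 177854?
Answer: 14548030152/127087 ≈ 1.1447e+5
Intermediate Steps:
(-63381 + 1/(-45682 + 172769)) + 177854 = (-63381 + 1/127087) + 177854 = -8054901146/127087 + 177854 = 14548030152/127087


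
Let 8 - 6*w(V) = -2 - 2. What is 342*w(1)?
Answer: 684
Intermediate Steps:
w(V) = 2 (w(V) = 4/3 - (-2 - 2)/6 = 4/3 - 1/6*(-4) = 4/3 + 2/3 = 2)
342*w(1) = 342*2 = 684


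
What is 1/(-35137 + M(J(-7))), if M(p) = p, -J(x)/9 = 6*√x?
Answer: I/(-35137*I + 54*√7) ≈ -2.846e-5 + 1.1572e-7*I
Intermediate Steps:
J(x) = -54*√x
1/(-35137 + M(J(-7))) = 1/(-35137 - 54*I*√7)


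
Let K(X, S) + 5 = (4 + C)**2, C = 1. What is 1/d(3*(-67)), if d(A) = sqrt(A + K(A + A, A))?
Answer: -I*sqrt(181)/181 ≈ -0.074329*I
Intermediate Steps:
K(X, S) = 20 (K(X, S) = -5 + (4 + 1)**2 = -5 + 5**2 = -5 + 25 = 20)
d(A) = sqrt(20 + A) (d(A) = sqrt(A + 20) = sqrt(20 + A))
1/d(3*(-67)) = 1/(sqrt(20 + 3*(-67))) = 1/(sqrt(20 - 201)) = 1/(sqrt(-181)) = 1/(I*sqrt(181)) = -I*sqrt(181)/181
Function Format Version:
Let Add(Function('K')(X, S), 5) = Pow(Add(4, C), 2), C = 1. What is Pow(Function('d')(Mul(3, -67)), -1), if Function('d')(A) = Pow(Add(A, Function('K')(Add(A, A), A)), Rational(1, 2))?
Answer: Mul(Rational(-1, 181), I, Pow(181, Rational(1, 2))) ≈ Mul(-0.074329, I)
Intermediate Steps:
Function('K')(X, S) = 20 (Function('K')(X, S) = Add(-5, Pow(Add(4, 1), 2)) = Add(-5, Pow(5, 2)) = Add(-5, 25) = 20)
Function('d')(A) = Pow(Add(20, A), Rational(1, 2)) (Function('d')(A) = Pow(Add(A, 20), Rational(1, 2)) = Pow(Add(20, A), Rational(1, 2)))
Pow(Function('d')(Mul(3, -67)), -1) = Pow(Pow(Add(20, Mul(3, -67)), Rational(1, 2)), -1) = Pow(Pow(Add(20, -201), Rational(1, 2)), -1) = Pow(Pow(-181, Rational(1, 2)), -1) = Pow(Mul(I, Pow(181, Rational(1, 2))), -1) = Mul(Rational(-1, 181), I, Pow(181, Rational(1, 2)))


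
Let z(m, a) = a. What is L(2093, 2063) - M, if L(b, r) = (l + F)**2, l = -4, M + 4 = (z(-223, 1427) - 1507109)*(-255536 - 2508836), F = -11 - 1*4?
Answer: -4162265161339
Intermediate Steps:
F = -15 (F = -11 - 4 = -15)
M = 4162265161700 (M = -4 + (1427 - 1507109)*(-255536 - 2508836) = -4 - 1505682*(-2764372) = -4 + 4162265161704 = 4162265161700)
L(b, r) = 361 (L(b, r) = (-4 - 15)**2 = (-19)**2 = 361)
L(2093, 2063) - M = 361 - 1*4162265161700 = 361 - 4162265161700 = -4162265161339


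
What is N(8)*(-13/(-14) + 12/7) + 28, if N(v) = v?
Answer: 344/7 ≈ 49.143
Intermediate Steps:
N(8)*(-13/(-14) + 12/7) + 28 = 8*(-13/(-14) + 12/7) + 28 = 8*(-13*(-1/14) + 12*(⅐)) + 28 = 8*(13/14 + 12/7) + 28 = 8*(37/14) + 28 = 148/7 + 28 = 344/7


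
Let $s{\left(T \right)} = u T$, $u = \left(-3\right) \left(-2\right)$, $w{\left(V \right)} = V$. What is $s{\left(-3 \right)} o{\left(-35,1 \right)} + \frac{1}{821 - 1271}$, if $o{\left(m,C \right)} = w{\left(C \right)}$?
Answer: $- \frac{8101}{450} \approx -18.002$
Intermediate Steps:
$o{\left(m,C \right)} = C$
$u = 6$
$s{\left(T \right)} = 6 T$
$s{\left(-3 \right)} o{\left(-35,1 \right)} + \frac{1}{821 - 1271} = 6 \left(-3\right) 1 + \frac{1}{821 - 1271} = \left(-18\right) 1 + \frac{1}{-450} = -18 - \frac{1}{450} = - \frac{8101}{450}$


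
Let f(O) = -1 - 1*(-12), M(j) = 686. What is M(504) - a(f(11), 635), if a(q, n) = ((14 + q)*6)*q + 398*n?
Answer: -253694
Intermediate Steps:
f(O) = 11 (f(O) = -1 + 12 = 11)
a(q, n) = 398*n + q*(84 + 6*q) (a(q, n) = (84 + 6*q)*q + 398*n = q*(84 + 6*q) + 398*n = 398*n + q*(84 + 6*q))
M(504) - a(f(11), 635) = 686 - (6*11² + 84*11 + 398*635) = 686 - (6*121 + 924 + 252730) = 686 - (726 + 924 + 252730) = 686 - 1*254380 = 686 - 254380 = -253694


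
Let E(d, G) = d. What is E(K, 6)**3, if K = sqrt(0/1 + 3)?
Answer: 3*sqrt(3) ≈ 5.1962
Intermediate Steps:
K = sqrt(3) (K = sqrt(0*1 + 3) = sqrt(0 + 3) = sqrt(3) ≈ 1.7320)
E(K, 6)**3 = (sqrt(3))**3 = 3*sqrt(3)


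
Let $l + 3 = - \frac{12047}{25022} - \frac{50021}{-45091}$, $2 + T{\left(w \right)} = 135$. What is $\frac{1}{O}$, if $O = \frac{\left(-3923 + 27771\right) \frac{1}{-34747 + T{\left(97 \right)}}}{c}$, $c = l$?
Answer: $\frac{46320226711047}{13453455731848} \approx 3.443$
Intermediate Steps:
$T{\left(w \right)} = 133$ ($T{\left(w \right)} = -2 + 135 = 133$)
$l = - \frac{2676386821}{1128267002}$ ($l = -3 - \left(- \frac{50021}{45091} + \frac{12047}{25022}\right) = -3 - - \frac{708414185}{1128267002} = -3 + \left(- \frac{12047}{25022} + \frac{50021}{45091}\right) = -3 + \frac{708414185}{1128267002} = - \frac{2676386821}{1128267002} \approx -2.3721$)
$c = - \frac{2676386821}{1128267002} \approx -2.3721$
$O = \frac{13453455731848}{46320226711047}$ ($O = \frac{\left(-3923 + 27771\right) \frac{1}{-34747 + 133}}{- \frac{2676386821}{1128267002}} = \frac{23848}{-34614} \left(- \frac{1128267002}{2676386821}\right) = 23848 \left(- \frac{1}{34614}\right) \left(- \frac{1128267002}{2676386821}\right) = \left(- \frac{11924}{17307}\right) \left(- \frac{1128267002}{2676386821}\right) = \frac{13453455731848}{46320226711047} \approx 0.29044$)
$\frac{1}{O} = \frac{1}{\frac{13453455731848}{46320226711047}} = \frac{46320226711047}{13453455731848}$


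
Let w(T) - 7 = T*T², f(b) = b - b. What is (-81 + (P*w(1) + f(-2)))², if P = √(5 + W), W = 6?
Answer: 7265 - 1296*√11 ≈ 2966.7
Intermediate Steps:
f(b) = 0
P = √11 (P = √(5 + 6) = √11 ≈ 3.3166)
w(T) = 7 + T³ (w(T) = 7 + T*T² = 7 + T³)
(-81 + (P*w(1) + f(-2)))² = (-81 + (√11*(7 + 1³) + 0))² = (-81 + (√11*(7 + 1) + 0))² = (-81 + (√11*8 + 0))² = (-81 + (8*√11 + 0))² = (-81 + 8*√11)²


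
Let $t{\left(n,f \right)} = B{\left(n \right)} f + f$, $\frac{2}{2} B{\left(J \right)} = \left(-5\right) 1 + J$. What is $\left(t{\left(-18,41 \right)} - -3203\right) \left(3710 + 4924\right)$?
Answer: $19866834$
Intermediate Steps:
$B{\left(J \right)} = -5 + J$ ($B{\left(J \right)} = \left(-5\right) 1 + J = -5 + J$)
$t{\left(n,f \right)} = f + f \left(-5 + n\right)$ ($t{\left(n,f \right)} = \left(-5 + n\right) f + f = f \left(-5 + n\right) + f = f + f \left(-5 + n\right)$)
$\left(t{\left(-18,41 \right)} - -3203\right) \left(3710 + 4924\right) = \left(41 \left(-4 - 18\right) - -3203\right) \left(3710 + 4924\right) = \left(41 \left(-22\right) + 3203\right) 8634 = \left(-902 + 3203\right) 8634 = 2301 \cdot 8634 = 19866834$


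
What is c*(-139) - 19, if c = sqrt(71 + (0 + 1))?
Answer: -19 - 834*sqrt(2) ≈ -1198.5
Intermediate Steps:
c = 6*sqrt(2) (c = sqrt(71 + 1) = sqrt(72) = 6*sqrt(2) ≈ 8.4853)
c*(-139) - 19 = (6*sqrt(2))*(-139) - 19 = -834*sqrt(2) - 19 = -19 - 834*sqrt(2)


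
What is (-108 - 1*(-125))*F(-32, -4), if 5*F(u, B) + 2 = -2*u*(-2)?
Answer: -442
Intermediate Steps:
F(u, B) = -⅖ + 4*u/5 (F(u, B) = -⅖ + (-2*u*(-2))/5 = -⅖ + (4*u)/5 = -⅖ + 4*u/5)
(-108 - 1*(-125))*F(-32, -4) = (-108 - 1*(-125))*(-⅖ + (⅘)*(-32)) = (-108 + 125)*(-⅖ - 128/5) = 17*(-26) = -442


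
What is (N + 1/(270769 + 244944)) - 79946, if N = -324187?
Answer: -208416641828/515713 ≈ -4.0413e+5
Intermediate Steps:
(N + 1/(270769 + 244944)) - 79946 = (-324187 + 1/(270769 + 244944)) - 79946 = (-324187 + 1/515713) - 79946 = -167187450330/515713 - 79946 = -208416641828/515713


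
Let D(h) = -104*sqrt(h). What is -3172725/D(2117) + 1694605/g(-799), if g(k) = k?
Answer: -1694605/799 + 3172725*sqrt(2117)/220168 ≈ -1457.9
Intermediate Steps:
-3172725/D(2117) + 1694605/g(-799) = -3172725*(-sqrt(2117)/220168) + 1694605/(-799) = -(-3172725)*sqrt(2117)/220168 + 1694605*(-1/799) = 3172725*sqrt(2117)/220168 - 1694605/799 = -1694605/799 + 3172725*sqrt(2117)/220168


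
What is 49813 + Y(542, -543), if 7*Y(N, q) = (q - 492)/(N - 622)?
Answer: 5579263/112 ≈ 49815.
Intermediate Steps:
Y(N, q) = (-492 + q)/(7*(-622 + N)) (Y(N, q) = ((q - 492)/(N - 622))/7 = ((-492 + q)/(-622 + N))/7 = (-492 + q)/(7*(-622 + N)))
49813 + Y(542, -543) = 49813 + (-492 - 543)/(7*(-622 + 542)) = 49813 + (⅐)*(-1035)/(-80) = 49813 + (⅐)*(-1/80)*(-1035) = 49813 + 207/112 = 5579263/112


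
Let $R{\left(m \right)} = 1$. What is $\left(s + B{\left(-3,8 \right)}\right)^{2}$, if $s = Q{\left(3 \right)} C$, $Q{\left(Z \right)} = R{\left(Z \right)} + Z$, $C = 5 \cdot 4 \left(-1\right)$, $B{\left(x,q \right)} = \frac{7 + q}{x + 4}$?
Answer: $4225$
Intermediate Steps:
$B{\left(x,q \right)} = \frac{7 + q}{4 + x}$
$C = -20$ ($C = 20 \left(-1\right) = -20$)
$Q{\left(Z \right)} = 1 + Z$
$s = -80$ ($s = \left(1 + 3\right) \left(-20\right) = 4 \left(-20\right) = -80$)
$\left(s + B{\left(-3,8 \right)}\right)^{2} = \left(-80 + \frac{7 + 8}{4 - 3}\right)^{2} = \left(-80 + 1^{-1} \cdot 15\right)^{2} = \left(-80 + 1 \cdot 15\right)^{2} = \left(-80 + 15\right)^{2} = \left(-65\right)^{2} = 4225$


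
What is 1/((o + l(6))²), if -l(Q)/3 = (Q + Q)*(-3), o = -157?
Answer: 1/2401 ≈ 0.00041649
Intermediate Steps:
l(Q) = 18*Q (l(Q) = -3*(Q + Q)*(-3) = -3*2*Q*(-3) = -(-18)*Q = 18*Q)
1/((o + l(6))²) = 1/((-157 + 18*6)²) = 1/((-157 + 108)²) = 1/((-49)²) = 1/2401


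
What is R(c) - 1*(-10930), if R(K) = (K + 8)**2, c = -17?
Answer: 11011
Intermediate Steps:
R(K) = (8 + K)**2
R(c) - 1*(-10930) = (8 - 17)**2 - 1*(-10930) = (-9)**2 + 10930 = 81 + 10930 = 11011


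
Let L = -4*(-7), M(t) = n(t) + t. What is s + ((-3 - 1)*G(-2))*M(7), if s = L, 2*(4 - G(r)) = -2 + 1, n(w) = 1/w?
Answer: -704/7 ≈ -100.57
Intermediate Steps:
n(w) = 1/w
M(t) = t + 1/t (M(t) = 1/t + t = t + 1/t)
G(r) = 9/2 (G(r) = 4 - (-2 + 1)/2 = 4 - ½*(-1) = 4 + ½ = 9/2)
L = 28
s = 28
s + ((-3 - 1)*G(-2))*M(7) = 28 + ((-3 - 1)*(9/2))*(7 + 1/7) = 28 + (-4*9/2)*(7 + ⅐) = 28 - 18*50/7 = 28 - 900/7 = -704/7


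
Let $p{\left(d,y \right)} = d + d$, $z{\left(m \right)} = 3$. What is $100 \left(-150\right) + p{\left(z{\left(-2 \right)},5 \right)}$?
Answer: $-14994$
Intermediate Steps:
$p{\left(d,y \right)} = 2 d$
$100 \left(-150\right) + p{\left(z{\left(-2 \right)},5 \right)} = 100 \left(-150\right) + 2 \cdot 3 = -15000 + 6 = -14994$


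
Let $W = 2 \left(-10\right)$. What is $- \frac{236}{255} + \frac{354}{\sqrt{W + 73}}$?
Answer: $- \frac{236}{255} + \frac{354 \sqrt{53}}{53} \approx 47.7$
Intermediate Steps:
$W = -20$
$- \frac{236}{255} + \frac{354}{\sqrt{W + 73}} = - \frac{236}{255} + \frac{354}{\sqrt{-20 + 73}} = \left(-236\right) \frac{1}{255} + \frac{354}{\sqrt{53}} = - \frac{236}{255} + 354 \frac{\sqrt{53}}{53} = - \frac{236}{255} + \frac{354 \sqrt{53}}{53}$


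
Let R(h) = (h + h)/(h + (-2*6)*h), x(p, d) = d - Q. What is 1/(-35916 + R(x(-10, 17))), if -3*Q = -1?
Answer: -11/395078 ≈ -2.7843e-5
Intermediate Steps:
Q = ⅓ (Q = -⅓*(-1) = ⅓ ≈ 0.33333)
x(p, d) = -⅓ + d (x(p, d) = d - 1*⅓ = d - ⅓ = -⅓ + d)
R(h) = -2/11 (R(h) = (2*h)/(h - 12*h) = (2*h)/((-11*h)) = (2*h)*(-1/(11*h)) = -2/11)
1/(-35916 + R(x(-10, 17))) = 1/(-35916 - 2/11) = 1/(-395078/11) = -11/395078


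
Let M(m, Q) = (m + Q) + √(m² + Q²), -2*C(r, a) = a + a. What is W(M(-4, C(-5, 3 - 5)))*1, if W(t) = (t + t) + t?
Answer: -6 + 6*√5 ≈ 7.4164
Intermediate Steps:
C(r, a) = -a (C(r, a) = -(a + a)/2 = -a)
M(m, Q) = Q + m + √(Q² + m²) (M(m, Q) = (Q + m) + √(Q² + m²) = Q + m + √(Q² + m²))
W(t) = 3*t (W(t) = 2*t + t = 3*t)
W(M(-4, C(-5, 3 - 5)))*1 = (3*(-(3 - 5) - 4 + √((-(3 - 5))² + (-4)²)))*1 = (3*(-1*(-2) - 4 + √((-1*(-2))² + 16)))*1 = (3*(2 - 4 + √(2² + 16)))*1 = (3*(2 - 4 + √(4 + 16)))*1 = (3*(2 - 4 + √20))*1 = (3*(2 - 4 + 2*√5))*1 = (3*(-2 + 2*√5))*1 = (-6 + 6*√5)*1 = -6 + 6*√5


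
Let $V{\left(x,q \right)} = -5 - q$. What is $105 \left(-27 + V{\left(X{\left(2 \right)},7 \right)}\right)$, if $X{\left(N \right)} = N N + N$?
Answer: $-4095$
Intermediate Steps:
$X{\left(N \right)} = N + N^{2}$ ($X{\left(N \right)} = N^{2} + N = N + N^{2}$)
$105 \left(-27 + V{\left(X{\left(2 \right)},7 \right)}\right) = 105 \left(-27 - 12\right) = 105 \left(-39\right) = -4095$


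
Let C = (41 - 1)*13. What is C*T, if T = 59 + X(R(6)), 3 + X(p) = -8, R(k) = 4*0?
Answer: 24960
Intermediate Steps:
R(k) = 0
X(p) = -11 (X(p) = -3 - 8 = -11)
C = 520 (C = 40*13 = 520)
T = 48 (T = 59 - 11 = 48)
C*T = 520*48 = 24960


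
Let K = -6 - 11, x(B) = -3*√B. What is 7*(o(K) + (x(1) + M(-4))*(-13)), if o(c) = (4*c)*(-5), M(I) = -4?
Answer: 3017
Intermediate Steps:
K = -17
o(c) = -20*c
7*(o(K) + (x(1) + M(-4))*(-13)) = 7*(-20*(-17) + (-3*√1 - 4)*(-13)) = 7*(340 + (-3*1 - 4)*(-13)) = 7*(340 + (-3 - 4)*(-13)) = 7*(340 - 7*(-13)) = 7*(340 + 91) = 7*431 = 3017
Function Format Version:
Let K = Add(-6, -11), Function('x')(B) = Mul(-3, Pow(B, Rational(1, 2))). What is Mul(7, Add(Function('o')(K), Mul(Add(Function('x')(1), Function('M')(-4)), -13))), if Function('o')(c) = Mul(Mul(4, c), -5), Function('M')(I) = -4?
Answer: 3017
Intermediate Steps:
K = -17
Function('o')(c) = Mul(-20, c)
Mul(7, Add(Function('o')(K), Mul(Add(Function('x')(1), Function('M')(-4)), -13))) = Mul(7, Add(Mul(-20, -17), Mul(Add(Mul(-3, Pow(1, Rational(1, 2))), -4), -13))) = Mul(7, Add(340, Mul(Add(Mul(-3, 1), -4), -13))) = Mul(7, Add(340, Mul(Add(-3, -4), -13))) = Mul(7, Add(340, Mul(-7, -13))) = Mul(7, Add(340, 91)) = Mul(7, 431) = 3017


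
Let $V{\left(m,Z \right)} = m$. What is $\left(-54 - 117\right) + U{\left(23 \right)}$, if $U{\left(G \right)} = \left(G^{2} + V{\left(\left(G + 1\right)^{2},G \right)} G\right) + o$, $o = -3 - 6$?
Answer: $13597$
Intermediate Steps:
$o = -9$
$U{\left(G \right)} = -9 + G^{2} + G \left(1 + G\right)^{2}$ ($U{\left(G \right)} = \left(G^{2} + \left(G + 1\right)^{2} G\right) - 9 = \left(G^{2} + \left(1 + G\right)^{2} G\right) - 9 = \left(G^{2} + G \left(1 + G\right)^{2}\right) - 9 = -9 + G^{2} + G \left(1 + G\right)^{2}$)
$\left(-54 - 117\right) + U{\left(23 \right)} = \left(-54 - 117\right) + \left(-9 + 23^{2} + 23 \left(1 + 23\right)^{2}\right) = \left(-54 - 117\right) + \left(-9 + 529 + 23 \cdot 24^{2}\right) = -171 + \left(-9 + 529 + 23 \cdot 576\right) = -171 + \left(-9 + 529 + 13248\right) = -171 + 13768 = 13597$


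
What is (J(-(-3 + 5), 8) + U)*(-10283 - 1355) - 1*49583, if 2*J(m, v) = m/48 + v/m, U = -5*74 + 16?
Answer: 98250899/24 ≈ 4.0938e+6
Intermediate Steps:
U = -354 (U = -370 + 16 = -354)
J(m, v) = m/96 + v/(2*m) (J(m, v) = (m/48 + v/m)/2 = m/96 + v/(2*m))
(J(-(-3 + 5), 8) + U)*(-10283 - 1355) - 1*49583 = (((-(-3 + 5))/96 + (1/2)*8/(-(-3 + 5))) - 354)*(-10283 - 1355) - 1*49583 = (((-1*2)/96 + (1/2)*8/(-1*2)) - 354)*(-11638) - 49583 = (((1/96)*(-2) + (1/2)*8/(-2)) - 354)*(-11638) - 49583 = ((-1/48 + (1/2)*8*(-1/2)) - 354)*(-11638) - 49583 = ((-1/48 - 2) - 354)*(-11638) - 49583 = (-97/48 - 354)*(-11638) - 49583 = -17089/48*(-11638) - 49583 = 99440891/24 - 49583 = 98250899/24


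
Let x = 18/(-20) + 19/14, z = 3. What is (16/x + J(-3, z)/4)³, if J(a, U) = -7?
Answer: 2352637/64 ≈ 36760.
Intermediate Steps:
x = 16/35 (x = 18*(-1/20) + 19*(1/14) = -9/10 + 19/14 = 16/35 ≈ 0.45714)
(16/x + J(-3, z)/4)³ = (16/(16/35) - 7/4)³ = (16*(35/16) - 7*¼)³ = (35 - 7/4)³ = (133/4)³ = 2352637/64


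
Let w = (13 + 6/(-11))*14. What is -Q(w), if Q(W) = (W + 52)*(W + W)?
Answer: -9551640/121 ≈ -78939.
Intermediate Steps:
w = 1918/11 (w = (13 + 6*(-1/11))*14 = (13 - 6/11)*14 = (137/11)*14 = 1918/11 ≈ 174.36)
Q(W) = 2*W*(52 + W) (Q(W) = (52 + W)*(2*W) = 2*W*(52 + W))
-Q(w) = -2*1918*(52 + 1918/11)/11 = -2*1918*2490/(11*11) = -1*9551640/121 = -9551640/121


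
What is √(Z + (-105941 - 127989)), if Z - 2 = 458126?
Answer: √224198 ≈ 473.50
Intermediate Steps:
Z = 458128 (Z = 2 + 458126 = 458128)
√(Z + (-105941 - 127989)) = √(458128 + (-105941 - 127989)) = √(458128 - 233930) = √224198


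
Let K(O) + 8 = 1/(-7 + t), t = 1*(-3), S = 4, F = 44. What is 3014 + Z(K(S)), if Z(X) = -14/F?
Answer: 66301/22 ≈ 3013.7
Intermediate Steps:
t = -3
K(O) = -81/10 (K(O) = -8 + 1/(-7 - 3) = -8 + 1/(-10) = -8 - ⅒ = -81/10)
Z(X) = -7/22 (Z(X) = -14/44 = -14*1/44 = -7/22)
3014 + Z(K(S)) = 3014 - 7/22 = 66301/22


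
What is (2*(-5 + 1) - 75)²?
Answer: 6889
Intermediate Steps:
(2*(-5 + 1) - 75)² = (2*(-4) - 75)² = (-8 - 75)² = (-83)² = 6889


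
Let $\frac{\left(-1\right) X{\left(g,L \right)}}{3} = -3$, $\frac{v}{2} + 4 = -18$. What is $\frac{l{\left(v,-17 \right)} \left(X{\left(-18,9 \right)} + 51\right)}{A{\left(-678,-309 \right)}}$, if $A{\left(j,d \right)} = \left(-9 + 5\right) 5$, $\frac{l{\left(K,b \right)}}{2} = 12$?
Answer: $-72$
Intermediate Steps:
$v = -44$ ($v = -8 + 2 \left(-18\right) = -8 - 36 = -44$)
$X{\left(g,L \right)} = 9$ ($X{\left(g,L \right)} = \left(-3\right) \left(-3\right) = 9$)
$l{\left(K,b \right)} = 24$ ($l{\left(K,b \right)} = 2 \cdot 12 = 24$)
$A{\left(j,d \right)} = -20$ ($A{\left(j,d \right)} = \left(-4\right) 5 = -20$)
$\frac{l{\left(v,-17 \right)} \left(X{\left(-18,9 \right)} + 51\right)}{A{\left(-678,-309 \right)}} = \frac{24 \left(9 + 51\right)}{-20} = 24 \cdot 60 \left(- \frac{1}{20}\right) = 1440 \left(- \frac{1}{20}\right) = -72$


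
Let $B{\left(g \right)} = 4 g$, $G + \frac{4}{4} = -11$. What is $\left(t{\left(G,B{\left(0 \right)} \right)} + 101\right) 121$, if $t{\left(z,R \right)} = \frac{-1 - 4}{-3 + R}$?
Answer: $\frac{37268}{3} \approx 12423.0$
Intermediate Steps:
$G = -12$ ($G = -1 - 11 = -12$)
$t{\left(z,R \right)} = - \frac{5}{-3 + R}$
$\left(t{\left(G,B{\left(0 \right)} \right)} + 101\right) 121 = \left(- \frac{5}{-3 + 4 \cdot 0} + 101\right) 121 = \left(- \frac{5}{-3 + 0} + 101\right) 121 = \left(- \frac{5}{-3} + 101\right) 121 = \left(\left(-5\right) \left(- \frac{1}{3}\right) + 101\right) 121 = \left(\frac{5}{3} + 101\right) 121 = \frac{308}{3} \cdot 121 = \frac{37268}{3}$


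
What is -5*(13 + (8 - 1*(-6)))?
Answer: -135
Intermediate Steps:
-5*(13 + (8 - 1*(-6))) = -5*(13 + (8 + 6)) = -5*(13 + 14) = -5*27 = -135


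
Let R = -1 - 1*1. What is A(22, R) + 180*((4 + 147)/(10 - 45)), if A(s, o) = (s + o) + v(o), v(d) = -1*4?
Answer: -5324/7 ≈ -760.57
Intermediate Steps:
R = -2 (R = -1 - 1 = -2)
v(d) = -4
A(s, o) = -4 + o + s (A(s, o) = (s + o) - 4 = (o + s) - 4 = -4 + o + s)
A(22, R) + 180*((4 + 147)/(10 - 45)) = (-4 - 2 + 22) + 180*((4 + 147)/(10 - 45)) = 16 + 180*(151/(-35)) = 16 + 180*(151*(-1/35)) = 16 + 180*(-151/35) = 16 - 5436/7 = -5324/7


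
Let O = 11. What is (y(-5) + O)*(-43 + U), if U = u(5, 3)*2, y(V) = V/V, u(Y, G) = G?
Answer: -444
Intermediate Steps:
y(V) = 1
U = 6 (U = 3*2 = 6)
(y(-5) + O)*(-43 + U) = (1 + 11)*(-43 + 6) = 12*(-37) = -444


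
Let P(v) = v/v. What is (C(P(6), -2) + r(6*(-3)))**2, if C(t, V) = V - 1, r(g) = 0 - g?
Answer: 225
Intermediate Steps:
r(g) = -g
P(v) = 1
C(t, V) = -1 + V
(C(P(6), -2) + r(6*(-3)))**2 = ((-1 - 2) - 6*(-3))**2 = (-3 - 1*(-18))**2 = (-3 + 18)**2 = 15**2 = 225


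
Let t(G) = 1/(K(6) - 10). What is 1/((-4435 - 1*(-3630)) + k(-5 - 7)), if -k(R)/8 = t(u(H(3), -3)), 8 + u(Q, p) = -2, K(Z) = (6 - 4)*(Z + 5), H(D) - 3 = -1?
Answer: -3/2417 ≈ -0.0012412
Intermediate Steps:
H(D) = 2 (H(D) = 3 - 1 = 2)
K(Z) = 10 + 2*Z (K(Z) = 2*(5 + Z) = 10 + 2*Z)
u(Q, p) = -10 (u(Q, p) = -8 - 2 = -10)
t(G) = 1/12 (t(G) = 1/((10 + 2*6) - 10) = 1/((10 + 12) - 10) = 1/(22 - 10) = 1/12)
k(R) = -⅔ (k(R) = -8*1/12 = -⅔)
1/((-4435 - 1*(-3630)) + k(-5 - 7)) = 1/((-4435 - 1*(-3630)) - ⅔) = 1/((-4435 + 3630) - ⅔) = 1/(-805 - ⅔) = 1/(-2417/3) = -3/2417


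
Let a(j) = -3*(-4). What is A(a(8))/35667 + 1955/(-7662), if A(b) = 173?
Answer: -22801153/91093518 ≈ -0.25030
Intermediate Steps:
a(j) = 12
A(a(8))/35667 + 1955/(-7662) = 173/35667 + 1955/(-7662) = 173*(1/35667) + 1955*(-1/7662) = 173/35667 - 1955/7662 = -22801153/91093518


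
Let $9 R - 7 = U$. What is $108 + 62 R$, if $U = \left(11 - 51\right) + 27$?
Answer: $\frac{200}{3} \approx 66.667$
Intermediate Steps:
$U = -13$ ($U = -40 + 27 = -13$)
$R = - \frac{2}{3}$ ($R = \frac{7}{9} + \frac{1}{9} \left(-13\right) = \frac{7}{9} - \frac{13}{9} = - \frac{2}{3} \approx -0.66667$)
$108 + 62 R = 108 + 62 \left(- \frac{2}{3}\right) = 108 - \frac{124}{3} = \frac{200}{3}$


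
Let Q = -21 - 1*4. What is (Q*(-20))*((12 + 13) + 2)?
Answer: 13500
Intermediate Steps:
Q = -25 (Q = -21 - 4 = -25)
(Q*(-20))*((12 + 13) + 2) = (-25*(-20))*((12 + 13) + 2) = 500*(25 + 2) = 500*27 = 13500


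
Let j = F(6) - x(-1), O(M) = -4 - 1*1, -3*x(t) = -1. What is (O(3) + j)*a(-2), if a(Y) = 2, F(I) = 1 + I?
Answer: 10/3 ≈ 3.3333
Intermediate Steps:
x(t) = ⅓ (x(t) = -⅓*(-1) = ⅓)
O(M) = -5 (O(M) = -4 - 1 = -5)
j = 20/3 (j = (1 + 6) - 1*⅓ = 7 - ⅓ = 20/3 ≈ 6.6667)
(O(3) + j)*a(-2) = (-5 + 20/3)*2 = (5/3)*2 = 10/3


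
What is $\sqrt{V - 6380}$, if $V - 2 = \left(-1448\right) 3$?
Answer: $i \sqrt{10722} \approx 103.55 i$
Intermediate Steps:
$V = -4342$ ($V = 2 - 4344 = -4342$)
$\sqrt{V - 6380} = \sqrt{-4342 - 6380} = \sqrt{-10722} = i \sqrt{10722}$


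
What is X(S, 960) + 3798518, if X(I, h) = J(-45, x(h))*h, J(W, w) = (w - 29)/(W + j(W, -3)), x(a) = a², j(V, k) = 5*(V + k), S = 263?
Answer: 13191298/19 ≈ 6.9428e+5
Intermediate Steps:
j(V, k) = 5*V + 5*k
J(W, w) = (-29 + w)/(-15 + 6*W) (J(W, w) = (w - 29)/(W + (5*W + 5*(-3))) = (-29 + w)/(W + (5*W - 15)) = (-29 + w)/(W + (-15 + 5*W)) = (-29 + w)/(-15 + 6*W))
X(I, h) = h*(29/285 - h²/285) (X(I, h) = ((-29 + h²)/(3*(-5 + 2*(-45))))*h = ((-29 + h²)/(3*(-5 - 90)))*h = ((⅓)*(-29 + h²)/(-95))*h = ((⅓)*(-1/95)*(-29 + h²))*h = (29/285 - h²/285)*h = h*(29/285 - h²/285))
X(S, 960) + 3798518 = (1/285)*960*(29 - 1*960²) + 3798518 = (1/285)*960*(29 - 1*921600) + 3798518 = (1/285)*960*(29 - 921600) + 3798518 = (1/285)*960*(-921571) + 3798518 = -58980544/19 + 3798518 = 13191298/19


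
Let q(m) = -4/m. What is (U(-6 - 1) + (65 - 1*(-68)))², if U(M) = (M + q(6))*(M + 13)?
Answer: 7569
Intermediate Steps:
U(M) = (13 + M)*(-⅔ + M) (U(M) = (M - 4/6)*(M + 13) = (M - 4*⅙)*(13 + M) = (M - ⅔)*(13 + M) = (-⅔ + M)*(13 + M) = (13 + M)*(-⅔ + M))
(U(-6 - 1) + (65 - 1*(-68)))² = ((-26/3 + (-6 - 1)² + 37*(-6 - 1)/3) + (65 - 1*(-68)))² = ((-26/3 + (-7)² + (37/3)*(-7)) + (65 + 68))² = ((-26/3 + 49 - 259/3) + 133)² = (-46 + 133)² = 87² = 7569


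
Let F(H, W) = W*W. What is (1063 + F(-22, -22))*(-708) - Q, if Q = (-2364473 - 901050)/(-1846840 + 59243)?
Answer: -1957915357295/1787597 ≈ -1.0953e+6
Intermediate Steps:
Q = 3265523/1787597 (Q = -3265523/(-1787597) = -3265523*(-1/1787597) = 3265523/1787597 ≈ 1.8268)
F(H, W) = W**2
(1063 + F(-22, -22))*(-708) - Q = (1063 + (-22)**2)*(-708) - 1*3265523/1787597 = (1063 + 484)*(-708) - 3265523/1787597 = 1547*(-708) - 3265523/1787597 = -1095276 - 3265523/1787597 = -1957915357295/1787597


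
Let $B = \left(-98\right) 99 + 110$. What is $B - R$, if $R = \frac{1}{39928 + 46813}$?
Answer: $- \frac{832019673}{86741} \approx -9592.0$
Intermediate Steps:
$B = -9592$ ($B = -9702 + 110 = -9592$)
$R = \frac{1}{86741} \approx 1.1529 \cdot 10^{-5}$
$B - R = -9592 - \frac{1}{86741} = - \frac{832019673}{86741}$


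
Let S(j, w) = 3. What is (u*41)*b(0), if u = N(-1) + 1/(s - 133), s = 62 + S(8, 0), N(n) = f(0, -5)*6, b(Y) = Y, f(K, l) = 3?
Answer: 0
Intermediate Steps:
N(n) = 18 (N(n) = 3*6 = 18)
s = 65 (s = 62 + 3 = 65)
u = 1223/68 (u = 18 + 1/(65 - 133) = 18 + 1/(-68) = 18 - 1/68 = 1223/68 ≈ 17.985)
(u*41)*b(0) = ((1223/68)*41)*0 = (50143/68)*0 = 0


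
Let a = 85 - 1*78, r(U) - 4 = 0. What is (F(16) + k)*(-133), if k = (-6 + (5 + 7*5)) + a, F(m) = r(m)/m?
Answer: -21945/4 ≈ -5486.3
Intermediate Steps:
r(U) = 4 (r(U) = 4 + 0 = 4)
a = 7 (a = 85 - 78 = 7)
F(m) = 4/m
k = 41 (k = (-6 + (5 + 7*5)) + 7 = (-6 + (5 + 35)) + 7 = (-6 + 40) + 7 = 34 + 7 = 41)
(F(16) + k)*(-133) = (4/16 + 41)*(-133) = (4*(1/16) + 41)*(-133) = (¼ + 41)*(-133) = (165/4)*(-133) = -21945/4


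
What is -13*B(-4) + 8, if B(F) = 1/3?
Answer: 11/3 ≈ 3.6667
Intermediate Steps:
B(F) = ⅓
-13*B(-4) + 8 = -13*⅓ + 8 = -13/3 + 8 = 11/3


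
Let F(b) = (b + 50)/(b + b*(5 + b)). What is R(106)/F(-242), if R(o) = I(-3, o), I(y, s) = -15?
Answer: 35695/8 ≈ 4461.9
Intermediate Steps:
F(b) = (50 + b)/(b + b*(5 + b))
R(o) = -15
R(106)/F(-242) = -15*(-242*(6 - 242)/(50 - 242)) = -15/((-1/242*(-192)/(-236))) = -15/((-1/242*(-1/236)*(-192))) = -15/(-24/7139) = -15*(-7139/24) = 35695/8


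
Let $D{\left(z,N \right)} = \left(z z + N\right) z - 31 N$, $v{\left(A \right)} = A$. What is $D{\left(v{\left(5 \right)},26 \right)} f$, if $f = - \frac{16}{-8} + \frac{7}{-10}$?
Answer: $- \frac{7163}{10} \approx -716.3$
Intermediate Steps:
$f = \frac{13}{10}$ ($f = \left(-16\right) \left(- \frac{1}{8}\right) + 7 \left(- \frac{1}{10}\right) = 2 - \frac{7}{10} = \frac{13}{10} \approx 1.3$)
$D{\left(z,N \right)} = - 31 N + z \left(N + z^{2}\right)$ ($D{\left(z,N \right)} = \left(z^{2} + N\right) z - 31 N = \left(N + z^{2}\right) z - 31 N = z \left(N + z^{2}\right) - 31 N = - 31 N + z \left(N + z^{2}\right)$)
$D{\left(v{\left(5 \right)},26 \right)} f = \left(5^{3} - 806 + 26 \cdot 5\right) \frac{13}{10} = \left(125 - 806 + 130\right) \frac{13}{10} = \left(-551\right) \frac{13}{10} = - \frac{7163}{10}$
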